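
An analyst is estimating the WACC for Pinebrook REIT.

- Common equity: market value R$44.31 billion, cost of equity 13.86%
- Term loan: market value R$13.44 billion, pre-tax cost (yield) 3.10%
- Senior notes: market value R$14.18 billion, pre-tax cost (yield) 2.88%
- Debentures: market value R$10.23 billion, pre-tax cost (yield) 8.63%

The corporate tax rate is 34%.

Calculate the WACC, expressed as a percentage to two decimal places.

8.85%

Total capital V = 44.31 + 13.44 + 14.18 + 10.23 = 82.16.
Equity: weight = 44.31/82.16 = 0.5393; cost = 13.86%.
Term loan: weight = 13.44/82.16 = 0.1636; after-tax cost = 3.1% × (1 − 34%) = 2.0460%.
Senior notes: weight = 14.18/82.16 = 0.1726; after-tax cost = 2.88% × (1 − 34%) = 1.9008%.
Debentures: weight = 10.23/82.16 = 0.1245; after-tax cost = 8.63% × (1 − 34%) = 5.6958%.
WACC = 0.5393 × 13.8600% + 0.1636 × 2.0460% + 0.1726 × 1.9008% + 0.1245 × 5.6958% = 8.8468%.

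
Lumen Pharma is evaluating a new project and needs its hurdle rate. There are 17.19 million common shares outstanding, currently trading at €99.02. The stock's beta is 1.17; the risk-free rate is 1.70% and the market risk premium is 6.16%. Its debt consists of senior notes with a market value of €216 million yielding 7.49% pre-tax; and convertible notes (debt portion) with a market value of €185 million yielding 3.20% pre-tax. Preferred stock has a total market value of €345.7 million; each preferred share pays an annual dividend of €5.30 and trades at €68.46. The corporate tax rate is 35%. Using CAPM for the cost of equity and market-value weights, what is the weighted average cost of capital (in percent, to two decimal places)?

7.87%

Cost of equity via CAPM: Re = 1.7% + 1.17 × 6.16% = 8.9072%.
Cost of preferred: Rp = 5.3 / 68.46 = 7.7417%.
Market value of equity E = 99.02 × 17.19m = 1702.1538m.
Total capital V = 1702.1538 + 345.7 + 216 + 185 = 2448.8538.
Equity: weight = 1702.1538/2448.8538 = 0.6951; cost = 8.9072%.
Preferred: weight = 345.7/2448.8538 = 0.1412; cost = 7.7417%.
Senior notes: weight = 216/2448.8538 = 0.0882; after-tax cost = 7.49% × (1 − 35%) = 4.8685%.
Convertible notes (debt portion): weight = 185/2448.8538 = 0.0755; after-tax cost = 3.2% × (1 − 35%) = 2.0800%.
WACC = 0.6951 × 8.9072% + 0.1412 × 7.7417% + 0.0882 × 4.8685% + 0.0755 × 2.0800% = 7.8707%.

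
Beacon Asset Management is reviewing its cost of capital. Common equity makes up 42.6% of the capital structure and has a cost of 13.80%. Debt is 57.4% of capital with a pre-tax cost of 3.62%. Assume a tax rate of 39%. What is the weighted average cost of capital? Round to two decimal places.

After-tax cost of debt = 3.62% × (1 − 39%) = 2.2082%.
WACC = 0.426 × 13.8000% + 0.574 × 2.2082% = 7.1463%.

7.15%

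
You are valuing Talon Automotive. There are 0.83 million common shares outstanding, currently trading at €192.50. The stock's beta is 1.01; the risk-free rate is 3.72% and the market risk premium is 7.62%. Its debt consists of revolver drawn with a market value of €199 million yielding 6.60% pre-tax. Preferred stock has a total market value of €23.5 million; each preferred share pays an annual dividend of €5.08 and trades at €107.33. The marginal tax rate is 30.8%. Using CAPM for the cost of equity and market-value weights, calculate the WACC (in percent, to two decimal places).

7.44%

Cost of equity via CAPM: Re = 3.72% + 1.01 × 7.62% = 11.4162%.
Cost of preferred: Rp = 5.08 / 107.33 = 4.7331%.
Market value of equity E = 192.5 × 0.83m = 159.775m.
Total capital V = 159.775 + 23.5 + 199 = 382.275.
Equity: weight = 159.775/382.275 = 0.4180; cost = 11.4162%.
Preferred: weight = 23.5/382.275 = 0.0615; cost = 4.7331%.
Revolver drawn: weight = 199/382.275 = 0.5206; after-tax cost = 6.6% × (1 − 30.8%) = 4.5672%.
WACC = 0.4180 × 11.4162% + 0.0615 × 4.7331% + 0.5206 × 4.5672% = 7.4400%.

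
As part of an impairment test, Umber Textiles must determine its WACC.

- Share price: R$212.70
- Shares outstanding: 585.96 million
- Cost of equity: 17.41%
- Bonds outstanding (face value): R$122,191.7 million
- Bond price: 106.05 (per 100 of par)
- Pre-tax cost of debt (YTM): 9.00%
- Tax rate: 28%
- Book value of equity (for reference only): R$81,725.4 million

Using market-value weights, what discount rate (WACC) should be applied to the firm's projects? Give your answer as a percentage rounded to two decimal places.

11.84%

Market value of equity E = 212.7 × 585.96m = 124633.692m. Market value of debt D = 122191.7m × 106.05/100 = 129584.29785m.
Total capital V = 124633.692 + 129584.29785 = 254217.98985.
Equity: weight = 124633.692/254217.98985 = 0.4903; cost = 17.41%.
Bonds outstanding: weight = 129584.29785/254217.98985 = 0.5097; after-tax cost = 9% × (1 − 28%) = 6.4800%.
WACC = 0.4903 × 17.4100% + 0.5097 × 6.4800% = 11.8386%.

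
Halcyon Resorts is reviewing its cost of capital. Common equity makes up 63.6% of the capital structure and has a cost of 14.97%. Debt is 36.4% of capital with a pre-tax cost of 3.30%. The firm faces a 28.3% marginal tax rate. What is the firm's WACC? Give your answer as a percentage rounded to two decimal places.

10.38%

After-tax cost of debt = 3.3% × (1 − 28.3%) = 2.3661%.
WACC = 0.636 × 14.9700% + 0.364 × 2.3661% = 10.3822%.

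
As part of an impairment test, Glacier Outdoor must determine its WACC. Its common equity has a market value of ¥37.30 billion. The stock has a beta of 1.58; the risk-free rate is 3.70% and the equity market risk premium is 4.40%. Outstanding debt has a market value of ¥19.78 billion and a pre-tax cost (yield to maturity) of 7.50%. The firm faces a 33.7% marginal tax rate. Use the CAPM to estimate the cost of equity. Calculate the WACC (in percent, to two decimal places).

8.68%

Cost of equity via CAPM: Re = 3.7% + 1.58 × 4.4% = 10.6520%.
Total capital V = 37.3 + 19.78 = 57.08.
Equity: weight = 37.3/57.08 = 0.6535; cost = 10.652%.
Debt: weight = 19.78/57.08 = 0.3465; after-tax cost = 7.5% × (1 − 33.7%) = 4.9725%.
WACC = 0.6535 × 10.6520% + 0.3465 × 4.9725% = 8.6839%.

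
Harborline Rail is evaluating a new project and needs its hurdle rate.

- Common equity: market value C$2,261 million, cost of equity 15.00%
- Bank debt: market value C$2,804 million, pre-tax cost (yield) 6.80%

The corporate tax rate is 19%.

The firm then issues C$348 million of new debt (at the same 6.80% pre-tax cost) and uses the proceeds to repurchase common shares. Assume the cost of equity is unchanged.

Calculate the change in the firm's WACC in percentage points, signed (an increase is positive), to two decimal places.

-0.65 pp

Current WACC:
Total capital V = 2261 + 2804 = 5065.
Equity: weight = 2261/5065 = 0.4464; cost = 15%.
Bank debt: weight = 2804/5065 = 0.5536; after-tax cost = 6.8% × (1 − 19%) = 5.5080%.
WACC = 0.4464 × 15.0000% + 0.5536 × 5.5080% = 9.7452%.
After the change:
Total capital V = 1913 + 3152 = 5065.
Equity: weight = 1913/5065 = 0.3777; cost = 15%.
Bank debt: weight = 3152/5065 = 0.6223; after-tax cost = 6.8% × (1 − 19%) = 5.5080%.
WACC = 0.3777 × 15.0000% + 0.6223 × 5.5080% = 9.0930%.
Change in WACC = 9.0930% − 9.7452% = -0.6522 pp.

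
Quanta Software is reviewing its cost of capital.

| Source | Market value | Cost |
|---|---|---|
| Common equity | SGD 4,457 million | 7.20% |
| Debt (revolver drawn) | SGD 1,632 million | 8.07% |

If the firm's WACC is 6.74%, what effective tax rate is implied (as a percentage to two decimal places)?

32.05%

Total capital V = 4457 + 1632 = 6089.
Equity weight = 4457/6089 = 0.7320.
Revolver drawn weight = 1632/6089 = 0.2680.
Equity contribution = 0.7320 × 7.2% = 5.2702%.
Debt contribution must be 6.74% − 5.2702% = 1.4698%.
0.2680 × 8.07% × (1 − T) = 1.4698%  ⇒  (1 − T) = 0.6795.
T = 32.0479%.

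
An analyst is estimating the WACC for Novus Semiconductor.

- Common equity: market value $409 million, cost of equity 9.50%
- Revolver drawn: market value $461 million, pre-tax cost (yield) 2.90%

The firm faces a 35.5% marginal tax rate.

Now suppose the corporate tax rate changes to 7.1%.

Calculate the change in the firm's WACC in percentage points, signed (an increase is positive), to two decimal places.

+0.44 pp

Current WACC:
Total capital V = 409 + 461 = 870.
Equity: weight = 409/870 = 0.4701; cost = 9.5%.
Revolver drawn: weight = 461/870 = 0.5299; after-tax cost = 2.9% × (1 − 35.5%) = 1.8705%.
WACC = 0.4701 × 9.5000% + 0.5299 × 1.8705% = 5.4572%.
After the change:
Total capital V = 409 + 461 = 870.
Equity: weight = 409/870 = 0.4701; cost = 9.5%.
Revolver drawn: weight = 461/870 = 0.5299; after-tax cost = 2.9% × (1 − 7.1%) = 2.6941%.
WACC = 0.4701 × 9.5000% + 0.5299 × 2.6941% = 5.8937%.
Change in WACC = 5.8937% − 5.4572% = 0.4364 pp.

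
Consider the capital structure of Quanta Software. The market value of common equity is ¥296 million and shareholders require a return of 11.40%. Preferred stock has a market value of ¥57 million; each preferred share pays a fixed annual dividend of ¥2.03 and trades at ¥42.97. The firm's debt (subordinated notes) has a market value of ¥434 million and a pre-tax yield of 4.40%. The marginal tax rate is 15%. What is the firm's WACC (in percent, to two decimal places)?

Cost of preferred: Rp = 2.03 / 42.97 = 4.7242%.
Total capital V = 296 + 57 + 434 = 787.
Equity: weight = 296/787 = 0.3761; cost = 11.4%.
Preferred: weight = 57/787 = 0.0724; cost = 4.7242%.
Subordinated notes: weight = 434/787 = 0.5515; after-tax cost = 4.4% × (1 − 15%) = 3.7400%.
WACC = 0.3761 × 11.4000% + 0.0724 × 4.7242% + 0.5515 × 3.7400% = 6.6923%.

6.69%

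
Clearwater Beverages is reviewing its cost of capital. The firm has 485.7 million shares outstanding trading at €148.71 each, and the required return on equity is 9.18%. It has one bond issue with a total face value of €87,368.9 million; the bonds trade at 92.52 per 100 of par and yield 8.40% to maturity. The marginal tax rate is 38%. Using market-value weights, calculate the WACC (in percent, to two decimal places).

Market value of equity E = 148.71 × 485.7m = 72228.447m. Market value of debt D = 87368.9m × 92.52/100 = 80833.70628m.
Total capital V = 72228.447 + 80833.70628 = 153062.15328.
Equity: weight = 72228.447/153062.15328 = 0.4719; cost = 9.18%.
Bonds outstanding: weight = 80833.70628/153062.15328 = 0.5281; after-tax cost = 8.4% × (1 − 38%) = 5.2080%.
WACC = 0.4719 × 9.1800% + 0.5281 × 5.2080% = 7.0823%.

7.08%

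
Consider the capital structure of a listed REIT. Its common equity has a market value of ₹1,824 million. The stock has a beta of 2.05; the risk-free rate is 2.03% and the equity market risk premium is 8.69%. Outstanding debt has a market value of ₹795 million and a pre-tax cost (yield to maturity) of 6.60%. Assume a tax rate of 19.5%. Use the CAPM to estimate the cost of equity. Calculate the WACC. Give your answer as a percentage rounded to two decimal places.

15.43%

Cost of equity via CAPM: Re = 2.03% + 2.05 × 8.69% = 19.8445%.
Total capital V = 1824 + 795 = 2619.
Equity: weight = 1824/2619 = 0.6964; cost = 19.8445%.
Debt: weight = 795/2619 = 0.3036; after-tax cost = 6.6% × (1 − 19.5%) = 5.3130%.
WACC = 0.6964 × 19.8445% + 0.3036 × 5.3130% = 15.4334%.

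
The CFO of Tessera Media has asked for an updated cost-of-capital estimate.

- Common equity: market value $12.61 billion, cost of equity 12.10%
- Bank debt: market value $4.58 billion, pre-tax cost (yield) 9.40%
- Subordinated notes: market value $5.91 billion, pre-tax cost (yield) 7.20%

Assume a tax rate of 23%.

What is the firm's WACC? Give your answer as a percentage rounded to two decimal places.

Total capital V = 12.61 + 4.58 + 5.91 = 23.1.
Equity: weight = 12.61/23.1 = 0.5459; cost = 12.1%.
Bank debt: weight = 4.58/23.1 = 0.1983; after-tax cost = 9.4% × (1 − 23%) = 7.2380%.
Subordinated notes: weight = 5.91/23.1 = 0.2558; after-tax cost = 7.2% × (1 − 23%) = 5.5440%.
WACC = 0.5459 × 12.1000% + 0.1983 × 7.2380% + 0.2558 × 5.5440% = 9.4587%.

9.46%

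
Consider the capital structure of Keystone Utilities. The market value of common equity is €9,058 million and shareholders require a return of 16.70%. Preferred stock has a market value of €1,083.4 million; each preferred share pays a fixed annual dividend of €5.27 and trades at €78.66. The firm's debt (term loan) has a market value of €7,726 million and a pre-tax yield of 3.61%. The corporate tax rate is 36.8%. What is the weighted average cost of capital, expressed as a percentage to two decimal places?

9.86%

Cost of preferred: Rp = 5.27 / 78.66 = 6.6997%.
Total capital V = 9058 + 1083.4 + 7726 = 17867.4.
Equity: weight = 9058/17867.4 = 0.5070; cost = 16.7%.
Preferred: weight = 1083.4/17867.4 = 0.0606; cost = 6.6997%.
Term loan: weight = 7726/17867.4 = 0.4324; after-tax cost = 3.61% × (1 − 36.8%) = 2.2815%.
WACC = 0.5070 × 16.7000% + 0.0606 × 6.6997% + 0.4324 × 2.2815% = 9.8590%.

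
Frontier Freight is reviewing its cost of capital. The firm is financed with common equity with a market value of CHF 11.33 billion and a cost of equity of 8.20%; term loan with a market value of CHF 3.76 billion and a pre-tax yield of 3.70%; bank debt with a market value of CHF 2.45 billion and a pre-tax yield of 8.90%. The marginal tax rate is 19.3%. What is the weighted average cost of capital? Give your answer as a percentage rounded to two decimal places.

6.94%

Total capital V = 11.33 + 3.76 + 2.45 = 17.54.
Equity: weight = 11.33/17.54 = 0.6460; cost = 8.2%.
Term loan: weight = 3.76/17.54 = 0.2144; after-tax cost = 3.7% × (1 − 19.3%) = 2.9859%.
Bank debt: weight = 2.45/17.54 = 0.1397; after-tax cost = 8.9% × (1 − 19.3%) = 7.1823%.
WACC = 0.6460 × 8.2000% + 0.2144 × 2.9859% + 0.1397 × 7.1823% = 6.9401%.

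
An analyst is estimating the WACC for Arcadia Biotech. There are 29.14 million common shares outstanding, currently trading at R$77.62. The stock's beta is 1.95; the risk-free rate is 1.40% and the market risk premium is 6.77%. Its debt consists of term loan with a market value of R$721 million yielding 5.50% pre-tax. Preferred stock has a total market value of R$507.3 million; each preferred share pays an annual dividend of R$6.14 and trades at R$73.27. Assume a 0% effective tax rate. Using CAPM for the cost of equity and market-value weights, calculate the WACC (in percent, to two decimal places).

11.82%

Cost of equity via CAPM: Re = 1.4% + 1.95 × 6.77% = 14.6015%.
Cost of preferred: Rp = 6.14 / 73.27 = 8.3800%.
Market value of equity E = 77.62 × 29.14m = 2261.8468m.
Total capital V = 2261.8468 + 507.3 + 721 = 3490.1468.
Equity: weight = 2261.8468/3490.1468 = 0.6481; cost = 14.6015%.
Preferred: weight = 507.3/3490.1468 = 0.1454; cost = 8.38%.
Term loan: weight = 721/3490.1468 = 0.2066; after-tax cost = 5.5% × (1 − 0%) = 5.5000%.
WACC = 0.6481 × 14.6015% + 0.1454 × 8.3800% + 0.2066 × 5.5000% = 11.8170%.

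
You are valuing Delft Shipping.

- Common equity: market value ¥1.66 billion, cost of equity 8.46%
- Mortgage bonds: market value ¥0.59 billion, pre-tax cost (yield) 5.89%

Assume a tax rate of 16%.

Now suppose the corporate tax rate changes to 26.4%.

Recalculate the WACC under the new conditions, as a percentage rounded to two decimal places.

After the change:
Total capital V = 1.66 + 0.59 = 2.25.
Equity: weight = 1.66/2.25 = 0.7378; cost = 8.46%.
Mortgage bonds: weight = 0.59/2.25 = 0.2622; after-tax cost = 5.89% × (1 − 26.4%) = 4.3350%.
WACC = 0.7378 × 8.4600% + 0.2622 × 4.3350% = 7.3783%.

7.38%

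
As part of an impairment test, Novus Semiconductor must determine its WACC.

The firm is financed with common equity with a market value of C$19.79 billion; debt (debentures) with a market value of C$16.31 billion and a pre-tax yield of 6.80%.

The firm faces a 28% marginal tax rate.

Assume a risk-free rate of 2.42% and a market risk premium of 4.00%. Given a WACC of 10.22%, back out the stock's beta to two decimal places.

Total capital V = 19.79 + 16.31 = 36.1.
Equity weight = 19.79/36.1 = 0.5482.
Debentures weight = 16.31/36.1 = 0.4518.
Debt contribution = 0.4518 × 6.8% × (1 − 28%) = 2.2120%.
Required equity contribution = 10.22% − 2.2120% = 8.0080%  ⇒  Re = 14.6078%.
CAPM: 14.6078% = 2.42% + β × 4.0%  ⇒  β = 3.0469.

3.05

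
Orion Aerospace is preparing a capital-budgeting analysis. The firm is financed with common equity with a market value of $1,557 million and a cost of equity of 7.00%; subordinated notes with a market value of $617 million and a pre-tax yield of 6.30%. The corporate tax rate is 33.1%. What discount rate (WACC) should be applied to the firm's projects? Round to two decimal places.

Total capital V = 1557 + 617 = 2174.
Equity: weight = 1557/2174 = 0.7162; cost = 7%.
Subordinated notes: weight = 617/2174 = 0.2838; after-tax cost = 6.3% × (1 − 33.1%) = 4.2147%.
WACC = 0.7162 × 7.0000% + 0.2838 × 4.2147% = 6.2095%.

6.21%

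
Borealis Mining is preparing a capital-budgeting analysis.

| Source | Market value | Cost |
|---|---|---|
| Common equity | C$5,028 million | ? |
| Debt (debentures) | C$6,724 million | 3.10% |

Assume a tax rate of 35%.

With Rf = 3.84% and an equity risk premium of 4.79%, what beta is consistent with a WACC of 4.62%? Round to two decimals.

0.89

Total capital V = 5028 + 6724 = 11752.
Equity weight = 5028/11752 = 0.4278.
Debentures weight = 6724/11752 = 0.5722.
Debt contribution = 0.5722 × 3.1% × (1 − 35%) = 1.1529%.
Required equity contribution = 4.62% − 1.1529% = 3.4671%  ⇒  Re = 8.1037%.
CAPM: 8.1037% = 3.84% + β × 4.79%  ⇒  β = 0.8901.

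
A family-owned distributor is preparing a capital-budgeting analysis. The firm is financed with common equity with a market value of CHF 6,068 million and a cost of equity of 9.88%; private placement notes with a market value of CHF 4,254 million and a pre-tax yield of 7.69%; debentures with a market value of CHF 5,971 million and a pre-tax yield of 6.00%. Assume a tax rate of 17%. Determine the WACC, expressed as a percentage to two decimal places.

Total capital V = 6068 + 4254 + 5971 = 16293.
Equity: weight = 6068/16293 = 0.3724; cost = 9.88%.
Private placement notes: weight = 4254/16293 = 0.2611; after-tax cost = 7.69% × (1 − 17%) = 6.3827%.
Debentures: weight = 5971/16293 = 0.3665; after-tax cost = 6% × (1 − 17%) = 4.9800%.
WACC = 0.3724 × 9.8800% + 0.2611 × 6.3827% + 0.3665 × 4.9800% = 7.1711%.

7.17%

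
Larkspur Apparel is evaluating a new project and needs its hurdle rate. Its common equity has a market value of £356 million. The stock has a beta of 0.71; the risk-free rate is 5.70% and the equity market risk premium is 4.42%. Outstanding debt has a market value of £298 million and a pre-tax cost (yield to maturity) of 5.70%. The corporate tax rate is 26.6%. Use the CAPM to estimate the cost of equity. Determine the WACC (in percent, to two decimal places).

6.72%

Cost of equity via CAPM: Re = 5.7% + 0.71 × 4.42% = 8.8382%.
Total capital V = 356 + 298 = 654.
Equity: weight = 356/654 = 0.5443; cost = 8.8382%.
Debt: weight = 298/654 = 0.4557; after-tax cost = 5.7% × (1 − 26.6%) = 4.1838%.
WACC = 0.5443 × 8.8382% + 0.4557 × 4.1838% = 6.7174%.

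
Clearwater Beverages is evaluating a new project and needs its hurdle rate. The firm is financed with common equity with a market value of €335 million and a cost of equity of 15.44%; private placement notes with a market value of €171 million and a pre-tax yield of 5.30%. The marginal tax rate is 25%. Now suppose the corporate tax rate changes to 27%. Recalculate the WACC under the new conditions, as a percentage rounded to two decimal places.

After the change:
Total capital V = 335 + 171 = 506.
Equity: weight = 335/506 = 0.6621; cost = 15.44%.
Private placement notes: weight = 171/506 = 0.3379; after-tax cost = 5.3% × (1 − 27%) = 3.8690%.
WACC = 0.6621 × 15.4400% + 0.3379 × 3.8690% = 11.5296%.

11.53%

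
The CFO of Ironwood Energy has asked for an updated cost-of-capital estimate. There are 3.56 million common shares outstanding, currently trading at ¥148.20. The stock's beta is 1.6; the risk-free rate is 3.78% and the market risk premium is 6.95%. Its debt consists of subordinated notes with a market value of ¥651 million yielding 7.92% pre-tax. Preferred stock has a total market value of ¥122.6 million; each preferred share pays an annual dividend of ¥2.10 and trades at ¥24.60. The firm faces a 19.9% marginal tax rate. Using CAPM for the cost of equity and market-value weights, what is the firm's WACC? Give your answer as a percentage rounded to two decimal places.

Cost of equity via CAPM: Re = 3.78% + 1.6 × 6.95% = 14.9000%.
Cost of preferred: Rp = 2.1 / 24.6 = 8.5366%.
Market value of equity E = 148.2 × 3.56m = 527.592m.
Total capital V = 527.592 + 122.6 + 651 = 1301.192.
Equity: weight = 527.592/1301.192 = 0.4055; cost = 14.9%.
Preferred: weight = 122.6/1301.192 = 0.0942; cost = 8.5366%.
Subordinated notes: weight = 651/1301.192 = 0.5003; after-tax cost = 7.92% × (1 − 19.9%) = 6.3439%.
WACC = 0.4055 × 14.9000% + 0.0942 × 8.5366% + 0.5003 × 6.3439% = 10.0197%.

10.02%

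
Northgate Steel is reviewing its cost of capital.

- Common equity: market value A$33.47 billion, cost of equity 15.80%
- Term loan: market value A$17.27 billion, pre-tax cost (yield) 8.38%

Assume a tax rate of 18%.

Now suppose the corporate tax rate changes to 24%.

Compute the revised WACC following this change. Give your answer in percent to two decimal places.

After the change:
Total capital V = 33.47 + 17.27 = 50.74.
Equity: weight = 33.47/50.74 = 0.6596; cost = 15.8%.
Term loan: weight = 17.27/50.74 = 0.3404; after-tax cost = 8.38% × (1 − 24%) = 6.3688%.
WACC = 0.6596 × 15.8000% + 0.3404 × 6.3688% = 12.5900%.

12.59%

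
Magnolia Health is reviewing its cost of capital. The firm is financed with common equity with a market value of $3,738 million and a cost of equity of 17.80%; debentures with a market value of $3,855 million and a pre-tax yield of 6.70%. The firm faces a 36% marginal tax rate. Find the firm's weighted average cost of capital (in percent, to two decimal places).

Total capital V = 3738 + 3855 = 7593.
Equity: weight = 3738/7593 = 0.4923; cost = 17.8%.
Debentures: weight = 3855/7593 = 0.5077; after-tax cost = 6.7% × (1 − 36%) = 4.2880%.
WACC = 0.4923 × 17.8000% + 0.5077 × 4.2880% = 10.9399%.

10.94%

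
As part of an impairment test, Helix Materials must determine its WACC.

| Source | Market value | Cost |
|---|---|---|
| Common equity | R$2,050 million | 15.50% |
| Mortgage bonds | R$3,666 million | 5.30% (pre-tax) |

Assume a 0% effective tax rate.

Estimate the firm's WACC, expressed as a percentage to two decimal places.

8.96%

Total capital V = 2050 + 3666 = 5716.
Equity: weight = 2050/5716 = 0.3586; cost = 15.5%.
Mortgage bonds: weight = 3666/5716 = 0.6414; after-tax cost = 5.3% × (1 − 0%) = 5.3000%.
WACC = 0.3586 × 15.5000% + 0.6414 × 5.3000% = 8.9582%.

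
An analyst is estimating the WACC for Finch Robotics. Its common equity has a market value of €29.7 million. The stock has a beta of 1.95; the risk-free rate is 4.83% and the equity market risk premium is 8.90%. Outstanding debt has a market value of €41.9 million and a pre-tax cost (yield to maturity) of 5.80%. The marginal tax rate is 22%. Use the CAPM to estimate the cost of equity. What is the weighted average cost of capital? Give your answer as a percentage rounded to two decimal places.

11.85%

Cost of equity via CAPM: Re = 4.83% + 1.95 × 8.9% = 22.1850%.
Total capital V = 29.7 + 41.9 = 71.6.
Equity: weight = 29.7/71.6 = 0.4148; cost = 22.185%.
Debt: weight = 41.9/71.6 = 0.5852; after-tax cost = 5.8% × (1 − 22%) = 4.5240%.
WACC = 0.4148 × 22.1850% + 0.5852 × 4.5240% = 11.8499%.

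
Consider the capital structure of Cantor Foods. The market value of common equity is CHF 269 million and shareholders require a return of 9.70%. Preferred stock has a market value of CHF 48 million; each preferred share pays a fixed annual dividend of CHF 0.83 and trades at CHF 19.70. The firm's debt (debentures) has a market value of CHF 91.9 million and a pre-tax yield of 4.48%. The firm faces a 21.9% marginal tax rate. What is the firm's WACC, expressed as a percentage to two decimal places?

Cost of preferred: Rp = 0.83 / 19.7 = 4.2132%.
Total capital V = 269 + 48 + 91.9 = 408.9.
Equity: weight = 269/408.9 = 0.6579; cost = 9.7%.
Preferred: weight = 48/408.9 = 0.1174; cost = 4.2132%.
Debentures: weight = 91.9/408.9 = 0.2247; after-tax cost = 4.48% × (1 − 21.9%) = 3.4989%.
WACC = 0.6579 × 9.7000% + 0.1174 × 4.2132% + 0.2247 × 3.4989% = 7.6622%.

7.66%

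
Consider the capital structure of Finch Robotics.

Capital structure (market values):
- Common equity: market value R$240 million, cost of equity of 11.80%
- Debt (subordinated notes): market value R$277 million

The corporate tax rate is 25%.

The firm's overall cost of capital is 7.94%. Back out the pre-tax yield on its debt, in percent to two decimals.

6.13%

Total capital V = 240 + 277 = 517.
Equity weight = 240/517 = 0.4642.
Subordinated notes weight = 277/517 = 0.5358.
Equity contribution = 0.4642 × 11.8% = 5.4778%.
Remaining for debt = 7.94% − 5.4778% = 2.4622%.
Rd × (1 − 25%) × 0.5358 = 2.4622%  ⇒  Rd = 6.1275%.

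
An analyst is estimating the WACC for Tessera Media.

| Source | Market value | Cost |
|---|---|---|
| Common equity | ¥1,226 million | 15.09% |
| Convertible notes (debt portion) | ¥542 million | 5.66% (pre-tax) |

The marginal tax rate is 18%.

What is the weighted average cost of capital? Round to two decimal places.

Total capital V = 1226 + 542 = 1768.
Equity: weight = 1226/1768 = 0.6934; cost = 15.09%.
Convertible notes (debt portion): weight = 542/1768 = 0.3066; after-tax cost = 5.66% × (1 − 18%) = 4.6412%.
WACC = 0.6934 × 15.0900% + 0.3066 × 4.6412% = 11.8868%.

11.89%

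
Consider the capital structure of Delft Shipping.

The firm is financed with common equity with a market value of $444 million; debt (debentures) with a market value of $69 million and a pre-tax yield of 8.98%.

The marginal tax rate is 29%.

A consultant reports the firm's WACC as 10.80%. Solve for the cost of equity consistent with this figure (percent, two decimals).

11.49%

Total capital V = 444 + 69 = 513.
Equity weight = 444/513 = 0.8655.
Debentures weight = 69/513 = 0.1345.
Debt contribution = 0.1345 × 8.98% × (1 − 29%) = 0.8576%.
Required equity contribution = 10.8% − 0.8576% = 9.9424%.
Re = 9.9424% / 0.8655 = 11.4875%.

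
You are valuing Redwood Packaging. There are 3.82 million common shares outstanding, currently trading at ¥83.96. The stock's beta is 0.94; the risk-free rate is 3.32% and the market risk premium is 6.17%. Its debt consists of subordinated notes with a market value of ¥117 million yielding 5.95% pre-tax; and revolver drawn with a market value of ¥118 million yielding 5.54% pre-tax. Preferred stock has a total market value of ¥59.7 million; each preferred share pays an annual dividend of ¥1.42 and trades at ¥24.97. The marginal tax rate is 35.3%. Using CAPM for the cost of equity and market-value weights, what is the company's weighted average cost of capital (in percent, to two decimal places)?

Cost of equity via CAPM: Re = 3.32% + 0.94 × 6.17% = 9.1198%.
Cost of preferred: Rp = 1.42 / 24.97 = 5.6868%.
Market value of equity E = 83.96 × 3.82m = 320.7272m.
Total capital V = 320.7272 + 59.7 + 117 + 118 = 615.4272.
Equity: weight = 320.7272/615.4272 = 0.5211; cost = 9.1198%.
Preferred: weight = 59.7/615.4272 = 0.0970; cost = 5.6868%.
Subordinated notes: weight = 117/615.4272 = 0.1901; after-tax cost = 5.95% × (1 − 35.3%) = 3.8497%.
Revolver drawn: weight = 118/615.4272 = 0.1917; after-tax cost = 5.54% × (1 − 35.3%) = 3.5844%.
WACC = 0.5211 × 9.1198% + 0.0970 × 5.6868% + 0.1901 × 3.8497% + 0.1917 × 3.5844% = 6.7235%.

6.72%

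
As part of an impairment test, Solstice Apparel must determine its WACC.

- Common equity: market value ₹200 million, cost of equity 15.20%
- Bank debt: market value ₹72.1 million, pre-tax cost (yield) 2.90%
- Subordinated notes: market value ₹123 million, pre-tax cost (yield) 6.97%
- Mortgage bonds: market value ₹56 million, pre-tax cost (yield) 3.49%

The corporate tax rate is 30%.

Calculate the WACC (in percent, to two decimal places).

Total capital V = 200 + 72.1 + 123 + 56 = 451.1.
Equity: weight = 200/451.1 = 0.4434; cost = 15.2%.
Bank debt: weight = 72.1/451.1 = 0.1598; after-tax cost = 2.9% × (1 − 30%) = 2.0300%.
Subordinated notes: weight = 123/451.1 = 0.2727; after-tax cost = 6.97% × (1 − 30%) = 4.8790%.
Mortgage bonds: weight = 56/451.1 = 0.1241; after-tax cost = 3.49% × (1 − 30%) = 2.4430%.
WACC = 0.4434 × 15.2000% + 0.1598 × 2.0300% + 0.2727 × 4.8790% + 0.1241 × 2.4430% = 8.6972%.

8.70%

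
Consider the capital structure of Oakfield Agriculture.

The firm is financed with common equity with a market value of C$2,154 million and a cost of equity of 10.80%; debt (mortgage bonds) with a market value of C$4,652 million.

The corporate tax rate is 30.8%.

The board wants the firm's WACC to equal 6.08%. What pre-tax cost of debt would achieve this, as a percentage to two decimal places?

Total capital V = 2154 + 4652 = 6806.
Equity weight = 2154/6806 = 0.3165.
Mortgage bonds weight = 4652/6806 = 0.6835.
Equity contribution = 0.3165 × 10.8% = 3.4180%.
Remaining for debt = 6.08% − 3.4180% = 2.6620%.
Rd × (1 − 30.8%) × 0.6835 = 2.6620%  ⇒  Rd = 5.6279%.

5.63%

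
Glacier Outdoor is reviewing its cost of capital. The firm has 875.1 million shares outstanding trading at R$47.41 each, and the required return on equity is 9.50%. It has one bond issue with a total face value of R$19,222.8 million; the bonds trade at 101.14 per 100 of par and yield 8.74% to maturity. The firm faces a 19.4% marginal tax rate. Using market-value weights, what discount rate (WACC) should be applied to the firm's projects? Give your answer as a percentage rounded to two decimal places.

Market value of equity E = 47.41 × 875.1m = 41488.491m. Market value of debt D = 19222.8m × 101.14/100 = 19441.93992m.
Total capital V = 41488.491 + 19441.93992 = 60930.43092.
Equity: weight = 41488.491/60930.43092 = 0.6809; cost = 9.5%.
Bonds outstanding: weight = 19441.93992/60930.43092 = 0.3191; after-tax cost = 8.74% × (1 − 19.4%) = 7.0444%.
WACC = 0.6809 × 9.5000% + 0.3191 × 7.0444% = 8.7165%.

8.72%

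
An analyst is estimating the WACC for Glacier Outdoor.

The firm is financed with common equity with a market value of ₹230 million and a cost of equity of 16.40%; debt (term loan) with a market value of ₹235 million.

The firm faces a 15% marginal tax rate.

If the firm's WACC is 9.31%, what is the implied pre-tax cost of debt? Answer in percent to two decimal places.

2.79%

Total capital V = 230 + 235 = 465.
Equity weight = 230/465 = 0.4946.
Term loan weight = 235/465 = 0.5054.
Equity contribution = 0.4946 × 16.4% = 8.1118%.
Remaining for debt = 9.31% − 8.1118% = 1.1982%.
Rd × (1 − 15%) × 0.5054 = 1.1982%  ⇒  Rd = 2.7892%.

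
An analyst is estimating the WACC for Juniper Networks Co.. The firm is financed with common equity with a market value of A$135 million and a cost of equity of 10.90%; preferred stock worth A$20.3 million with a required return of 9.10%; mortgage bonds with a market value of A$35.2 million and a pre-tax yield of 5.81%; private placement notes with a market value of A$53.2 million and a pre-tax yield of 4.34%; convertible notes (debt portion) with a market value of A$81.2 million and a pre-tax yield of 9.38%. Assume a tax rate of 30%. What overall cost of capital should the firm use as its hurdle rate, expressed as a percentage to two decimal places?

7.68%

Total capital V = 135 + 20.3 + 35.2 + 53.2 + 81.2 = 324.9.
Equity: weight = 135/324.9 = 0.4155; cost = 10.9%.
Preferred: weight = 20.3/324.9 = 0.0625; cost = 9.1%.
Mortgage bonds: weight = 35.2/324.9 = 0.1083; after-tax cost = 5.81% × (1 − 30%) = 4.0670%.
Private placement notes: weight = 53.2/324.9 = 0.1637; after-tax cost = 4.34% × (1 − 30%) = 3.0380%.
Convertible notes (debt portion): weight = 81.2/324.9 = 0.2499; after-tax cost = 9.38% × (1 − 30%) = 6.5660%.
WACC = 0.4155 × 10.9000% + 0.0625 × 9.1000% + 0.1083 × 4.0670% + 0.1637 × 3.0380% + 0.2499 × 6.5660% = 7.6767%.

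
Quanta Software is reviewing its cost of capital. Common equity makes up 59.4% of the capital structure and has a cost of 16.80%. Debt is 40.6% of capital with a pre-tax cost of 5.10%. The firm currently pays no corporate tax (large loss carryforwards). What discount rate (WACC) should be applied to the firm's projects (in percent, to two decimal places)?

After-tax cost of debt = 5.1% × (1 − 0%) = 5.1000%.
WACC = 0.594 × 16.8000% + 0.406 × 5.1000% = 12.0498%.

12.05%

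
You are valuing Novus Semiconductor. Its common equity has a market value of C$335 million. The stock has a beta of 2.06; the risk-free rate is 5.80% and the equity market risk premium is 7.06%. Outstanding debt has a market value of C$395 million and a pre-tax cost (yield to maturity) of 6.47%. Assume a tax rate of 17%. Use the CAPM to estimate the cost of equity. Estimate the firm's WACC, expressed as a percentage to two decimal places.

Cost of equity via CAPM: Re = 5.8% + 2.06 × 7.06% = 20.3436%.
Total capital V = 335 + 395 = 730.
Equity: weight = 335/730 = 0.4589; cost = 20.3436%.
Debt: weight = 395/730 = 0.5411; after-tax cost = 6.47% × (1 − 17%) = 5.3701%.
WACC = 0.4589 × 20.3436% + 0.5411 × 5.3701% = 12.2415%.

12.24%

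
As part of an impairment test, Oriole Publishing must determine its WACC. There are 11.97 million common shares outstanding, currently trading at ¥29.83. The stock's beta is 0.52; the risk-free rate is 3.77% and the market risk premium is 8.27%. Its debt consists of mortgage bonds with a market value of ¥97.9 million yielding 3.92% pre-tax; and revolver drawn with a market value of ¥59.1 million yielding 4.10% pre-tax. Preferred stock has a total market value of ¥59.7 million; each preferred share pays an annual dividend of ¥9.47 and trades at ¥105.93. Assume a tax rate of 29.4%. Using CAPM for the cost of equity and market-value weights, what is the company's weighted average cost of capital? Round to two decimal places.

6.72%

Cost of equity via CAPM: Re = 3.77% + 0.52 × 8.27% = 8.0704%.
Cost of preferred: Rp = 9.47 / 105.93 = 8.9399%.
Market value of equity E = 29.83 × 11.97m = 357.0651m.
Total capital V = 357.0651 + 59.7 + 97.9 + 59.1 = 573.7651.
Equity: weight = 357.0651/573.7651 = 0.6223; cost = 8.0704%.
Preferred: weight = 59.7/573.7651 = 0.1040; cost = 8.9399%.
Mortgage bonds: weight = 97.9/573.7651 = 0.1706; after-tax cost = 3.92% × (1 − 29.4%) = 2.7675%.
Revolver drawn: weight = 59.1/573.7651 = 0.1030; after-tax cost = 4.1% × (1 − 29.4%) = 2.8946%.
WACC = 0.6223 × 8.0704% + 0.1040 × 8.9399% + 0.1706 × 2.7675% + 0.1030 × 2.8946% = 6.7229%.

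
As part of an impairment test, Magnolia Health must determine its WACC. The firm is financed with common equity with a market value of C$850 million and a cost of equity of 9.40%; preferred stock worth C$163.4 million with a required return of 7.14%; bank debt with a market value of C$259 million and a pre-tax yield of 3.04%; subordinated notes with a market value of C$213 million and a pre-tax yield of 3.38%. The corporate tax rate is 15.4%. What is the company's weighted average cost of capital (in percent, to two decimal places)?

Total capital V = 850 + 163.4 + 259 + 213 = 1485.4.
Equity: weight = 850/1485.4 = 0.5722; cost = 9.4%.
Preferred: weight = 163.4/1485.4 = 0.1100; cost = 7.14%.
Bank debt: weight = 259/1485.4 = 0.1744; after-tax cost = 3.04% × (1 − 15.4%) = 2.5718%.
Subordinated notes: weight = 213/1485.4 = 0.1434; after-tax cost = 3.38% × (1 − 15.4%) = 2.8595%.
WACC = 0.5722 × 9.4000% + 0.1100 × 7.1400% + 0.1744 × 2.5718% + 0.1434 × 2.8595% = 7.0229%.

7.02%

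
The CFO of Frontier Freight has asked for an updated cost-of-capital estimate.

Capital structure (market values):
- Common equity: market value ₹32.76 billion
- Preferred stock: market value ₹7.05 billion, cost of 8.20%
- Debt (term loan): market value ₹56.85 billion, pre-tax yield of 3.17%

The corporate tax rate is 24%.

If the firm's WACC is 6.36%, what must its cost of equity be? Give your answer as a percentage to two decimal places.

12.82%

Total capital V = 32.76 + 7.05 + 56.85 = 96.66.
Equity weight = 32.76/96.66 = 0.3389.
Preferred weight = 7.05/96.66 = 0.0729.
Term loan weight = 56.85/96.66 = 0.5881.
Debt contribution = 0.5881 × 3.17% × (1 − 24%) = 1.4170%.
Preferred contribution = 0.0729 × 8.2% = 0.5981%.
Required equity contribution = 6.36% − 2.0150% = 4.3450%.
Re = 4.3450% / 0.3389 = 12.8200%.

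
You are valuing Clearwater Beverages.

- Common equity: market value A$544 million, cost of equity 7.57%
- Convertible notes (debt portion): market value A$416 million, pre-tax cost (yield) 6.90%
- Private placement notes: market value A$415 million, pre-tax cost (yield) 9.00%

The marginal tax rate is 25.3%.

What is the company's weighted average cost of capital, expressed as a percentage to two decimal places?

6.58%

Total capital V = 544 + 416 + 415 = 1375.
Equity: weight = 544/1375 = 0.3956; cost = 7.57%.
Convertible notes (debt portion): weight = 416/1375 = 0.3025; after-tax cost = 6.9% × (1 − 25.3%) = 5.1543%.
Private placement notes: weight = 415/1375 = 0.3018; after-tax cost = 9% × (1 − 25.3%) = 6.7230%.
WACC = 0.3956 × 7.5700% + 0.3025 × 5.1543% + 0.3018 × 6.7230% = 6.5835%.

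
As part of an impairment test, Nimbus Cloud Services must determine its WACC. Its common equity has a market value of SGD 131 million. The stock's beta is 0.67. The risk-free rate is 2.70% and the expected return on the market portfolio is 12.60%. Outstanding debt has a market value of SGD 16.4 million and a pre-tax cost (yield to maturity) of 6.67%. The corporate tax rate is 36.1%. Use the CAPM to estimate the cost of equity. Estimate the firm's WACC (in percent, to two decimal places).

Market risk premium = 12.6% − 2.7% = 9.9%.
Cost of equity via CAPM: Re = 2.7% + 0.67 × 9.9% = 9.3330%.
Total capital V = 131 + 16.4 = 147.4.
Equity: weight = 131/147.4 = 0.8887; cost = 9.333%.
Debt: weight = 16.4/147.4 = 0.1113; after-tax cost = 6.67% × (1 − 36.1%) = 4.2621%.
WACC = 0.8887 × 9.3330% + 0.1113 × 4.2621% = 8.7688%.

8.77%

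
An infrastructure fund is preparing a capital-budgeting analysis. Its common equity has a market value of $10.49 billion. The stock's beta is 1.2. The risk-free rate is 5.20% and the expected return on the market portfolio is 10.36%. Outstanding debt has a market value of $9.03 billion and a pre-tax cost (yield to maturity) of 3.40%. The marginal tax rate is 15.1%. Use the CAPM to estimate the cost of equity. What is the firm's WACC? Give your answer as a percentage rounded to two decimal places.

Market risk premium = 10.36% − 5.2% = 5.16%.
Cost of equity via CAPM: Re = 5.2% + 1.2 × 5.16% = 11.3920%.
Total capital V = 10.49 + 9.03 = 19.52.
Equity: weight = 10.49/19.52 = 0.5374; cost = 11.392%.
Debt: weight = 9.03/19.52 = 0.4626; after-tax cost = 3.4% × (1 − 15.1%) = 2.8866%.
WACC = 0.5374 × 11.3920% + 0.4626 × 2.8866% = 7.4574%.

7.46%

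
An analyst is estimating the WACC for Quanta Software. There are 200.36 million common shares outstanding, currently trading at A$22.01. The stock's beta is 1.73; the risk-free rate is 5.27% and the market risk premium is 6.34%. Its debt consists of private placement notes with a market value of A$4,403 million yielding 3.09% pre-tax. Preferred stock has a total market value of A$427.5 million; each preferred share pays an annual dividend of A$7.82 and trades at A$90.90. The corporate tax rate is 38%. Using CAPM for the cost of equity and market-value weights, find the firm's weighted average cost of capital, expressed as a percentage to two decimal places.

9.06%

Cost of equity via CAPM: Re = 5.27% + 1.73 × 6.34% = 16.2382%.
Cost of preferred: Rp = 7.82 / 90.9 = 8.6029%.
Market value of equity E = 22.01 × 200.36m = 4409.9236m.
Total capital V = 4409.9236 + 427.5 + 4403 = 9240.4236.
Equity: weight = 4409.9236/9240.4236 = 0.4772; cost = 16.2382%.
Preferred: weight = 427.5/9240.4236 = 0.0463; cost = 8.6029%.
Private placement notes: weight = 4403/9240.4236 = 0.4765; after-tax cost = 3.09% × (1 − 38%) = 1.9158%.
WACC = 0.4772 × 16.2382% + 0.0463 × 8.6029% + 0.4765 × 1.9158% = 9.0604%.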